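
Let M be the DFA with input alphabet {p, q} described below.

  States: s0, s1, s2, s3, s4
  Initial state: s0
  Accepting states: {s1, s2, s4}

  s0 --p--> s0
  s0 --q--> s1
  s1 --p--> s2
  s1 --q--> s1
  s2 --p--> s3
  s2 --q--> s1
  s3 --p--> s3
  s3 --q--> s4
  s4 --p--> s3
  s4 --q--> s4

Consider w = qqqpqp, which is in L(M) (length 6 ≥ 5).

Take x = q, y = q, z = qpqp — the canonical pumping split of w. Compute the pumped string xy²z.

xy^2z = q·q·q·qpqp = qqqqpqp.
Reading y = q takes M from s1 back to s1, so after x·y·y the machine is still in s1, and z then leads to the accepting state s2. Hence qqqqpqp ∈ L(M).

qqqqpqp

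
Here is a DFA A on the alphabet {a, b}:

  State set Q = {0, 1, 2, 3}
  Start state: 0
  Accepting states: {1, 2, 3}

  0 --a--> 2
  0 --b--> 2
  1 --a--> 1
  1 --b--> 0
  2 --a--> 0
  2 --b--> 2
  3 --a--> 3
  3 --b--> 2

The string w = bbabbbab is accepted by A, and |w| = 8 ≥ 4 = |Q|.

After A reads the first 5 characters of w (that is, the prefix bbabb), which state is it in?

2

State sequence: 0 -b-> 2 -b-> 2 -a-> 0 -b-> 2 -b-> 2

After reading 5 characters, A is in state 2.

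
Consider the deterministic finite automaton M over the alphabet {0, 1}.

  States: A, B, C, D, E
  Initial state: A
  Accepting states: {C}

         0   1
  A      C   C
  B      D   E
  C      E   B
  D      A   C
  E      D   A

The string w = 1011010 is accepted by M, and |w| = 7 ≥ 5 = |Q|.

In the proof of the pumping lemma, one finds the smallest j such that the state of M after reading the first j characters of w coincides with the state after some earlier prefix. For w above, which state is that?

State sequence: A -1-> C -0-> E -1-> A -1-> C -0-> E -1-> A -0-> C
First repeat at step 3: A was already visited.

The earliest repeat is at step j = 3: M is in A, which it already visited at step i = 0.

A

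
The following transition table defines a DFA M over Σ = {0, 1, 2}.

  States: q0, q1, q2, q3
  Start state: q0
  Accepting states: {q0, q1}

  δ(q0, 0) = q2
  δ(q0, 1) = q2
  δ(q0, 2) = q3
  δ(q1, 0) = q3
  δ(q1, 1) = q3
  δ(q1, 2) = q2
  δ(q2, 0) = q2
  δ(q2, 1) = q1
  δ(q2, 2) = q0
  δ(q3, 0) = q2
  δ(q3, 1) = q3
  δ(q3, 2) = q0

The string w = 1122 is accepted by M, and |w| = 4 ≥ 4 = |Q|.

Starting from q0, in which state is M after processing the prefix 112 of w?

Run of M on the first 3 characters of w = 1 1 2:
  step 0: q0  (start)
  step 1: q2  (read 1: q0→q2)
  step 2: q1  (read 1: q2→q1)
  step 3: q2  (read 2: q1→q2)

After reading 3 characters, M is in state q2.

q2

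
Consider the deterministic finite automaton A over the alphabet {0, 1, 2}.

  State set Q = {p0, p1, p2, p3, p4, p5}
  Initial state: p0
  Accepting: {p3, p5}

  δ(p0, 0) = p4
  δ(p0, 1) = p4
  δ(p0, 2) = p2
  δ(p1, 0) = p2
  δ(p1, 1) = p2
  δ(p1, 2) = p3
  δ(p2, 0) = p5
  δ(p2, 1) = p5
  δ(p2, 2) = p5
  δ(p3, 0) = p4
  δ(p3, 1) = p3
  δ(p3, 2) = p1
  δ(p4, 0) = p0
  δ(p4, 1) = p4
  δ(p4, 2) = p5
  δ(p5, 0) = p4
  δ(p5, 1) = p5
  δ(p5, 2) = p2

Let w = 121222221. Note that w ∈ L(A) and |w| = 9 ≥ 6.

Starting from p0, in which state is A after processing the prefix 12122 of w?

p5

Run of A on the first 5 characters of w = 1 2 1 2 2:
  step 0: p0  (start)
  step 1: p4  (read 1: p0→p4)
  step 2: p5  (read 2: p4→p5)
  step 3: p5  (read 1: p5→p5)
  step 4: p2  (read 2: p5→p2)
  step 5: p5  (read 2: p2→p5)

After reading 5 characters, A is in state p5.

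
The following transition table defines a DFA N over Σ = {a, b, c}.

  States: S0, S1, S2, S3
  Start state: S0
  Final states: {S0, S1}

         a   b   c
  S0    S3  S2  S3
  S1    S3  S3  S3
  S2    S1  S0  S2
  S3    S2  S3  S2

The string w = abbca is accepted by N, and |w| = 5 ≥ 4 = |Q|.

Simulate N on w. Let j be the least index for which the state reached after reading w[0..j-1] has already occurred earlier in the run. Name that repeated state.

State sequence: S0 -a-> S3 -b-> S3 -b-> S3 -c-> S2 -a-> S1
First repeat at step 2: S3 was already visited.

The earliest repeat is at step j = 2: N is in S3, which it already visited at step i = 1.
The DFA has 4 states, so the proof of the pumping lemma guarantees a repeated state among the first 4+1 visited; the segment between the two visits is the pumpable y.

S3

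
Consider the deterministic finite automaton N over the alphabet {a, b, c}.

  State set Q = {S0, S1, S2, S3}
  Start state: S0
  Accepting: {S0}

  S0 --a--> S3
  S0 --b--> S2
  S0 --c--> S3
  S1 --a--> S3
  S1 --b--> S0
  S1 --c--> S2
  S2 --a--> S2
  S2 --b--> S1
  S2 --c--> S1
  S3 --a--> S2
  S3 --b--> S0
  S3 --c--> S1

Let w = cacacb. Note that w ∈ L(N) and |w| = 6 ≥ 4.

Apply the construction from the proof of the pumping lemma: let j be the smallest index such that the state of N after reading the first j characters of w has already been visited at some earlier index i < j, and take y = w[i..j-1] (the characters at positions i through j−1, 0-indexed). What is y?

State sequence: S0 -c-> S3 -a-> S2 -c-> S1 -a-> S3 -c-> S1 -b-> S0
First repeat at step 4: S3 was already visited.

So i = 1, j = 4, giving x = w[0:1] = c, y = w[1:4] = aca, z = w[4:6] = cb.
Check: |xy| = 4 ≤ 4 and |y| = 3 ≥ 1. Reading y takes N from S3 back to S3, so every xyⁱz is accepted.
With |Q| = 4, pigeonhole forces a state repeat no later than step 4; the substring read between the first and second visits to that state can be pumped.

aca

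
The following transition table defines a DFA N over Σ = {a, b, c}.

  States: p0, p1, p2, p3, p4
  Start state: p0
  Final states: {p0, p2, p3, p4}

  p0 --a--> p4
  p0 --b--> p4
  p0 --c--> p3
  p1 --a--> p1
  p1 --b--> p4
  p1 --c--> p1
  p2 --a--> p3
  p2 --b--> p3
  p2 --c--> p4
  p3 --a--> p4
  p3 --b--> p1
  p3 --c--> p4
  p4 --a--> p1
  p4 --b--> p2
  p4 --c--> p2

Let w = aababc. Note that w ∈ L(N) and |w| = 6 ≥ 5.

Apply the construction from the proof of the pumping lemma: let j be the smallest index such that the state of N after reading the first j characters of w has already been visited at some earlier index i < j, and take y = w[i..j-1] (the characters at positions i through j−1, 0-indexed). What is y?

Run of N on w = a a b a b c:
  step 0: p0  (start)
  step 1: p4  (read a: p0→p4)
  step 2: p1  (read a: p4→p1)
  step 3: p4  (read b: p1→p4)   ← first repeat (p4 seen earlier)
  step 4: p1  (read a: p4→p1)
  step 5: p4  (read b: p1→p4)
  step 6: p2  (read c: p4→p2)

So i = 1, j = 3, giving x = w[0:1] = a, y = w[1:3] = ab, z = w[3:6] = abc.
Check: |xy| = 3 ≤ 5 and |y| = 2 ≥ 1. Reading y takes N from p4 back to p4, so every xyⁱz is accepted.

ab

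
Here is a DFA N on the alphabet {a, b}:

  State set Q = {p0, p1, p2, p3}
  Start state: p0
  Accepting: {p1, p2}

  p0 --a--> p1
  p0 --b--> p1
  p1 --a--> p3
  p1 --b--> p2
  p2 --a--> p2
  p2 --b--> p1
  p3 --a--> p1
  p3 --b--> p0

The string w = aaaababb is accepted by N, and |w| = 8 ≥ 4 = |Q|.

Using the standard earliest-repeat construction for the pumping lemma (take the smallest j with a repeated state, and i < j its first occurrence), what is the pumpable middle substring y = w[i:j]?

Run of N on w = a a a a b a b b:
  step 0: p0  (start)
  step 1: p1  (read a: p0→p1)
  step 2: p3  (read a: p1→p3)
  step 3: p1  (read a: p3→p1)   ← first repeat (p1 seen earlier)
  step 4: p3  (read a: p1→p3)
  step 5: p0  (read b: p3→p0)
  step 6: p1  (read a: p0→p1)
  step 7: p2  (read b: p1→p2)
  step 8: p1  (read b: p2→p1)

So i = 1, j = 3, giving x = w[0:1] = a, y = w[1:3] = aa, z = w[3:8] = ababb.
Check: |xy| = 3 ≤ 4 and |y| = 2 ≥ 1. Reading y takes N from p1 back to p1, so every xyⁱz is accepted.

aa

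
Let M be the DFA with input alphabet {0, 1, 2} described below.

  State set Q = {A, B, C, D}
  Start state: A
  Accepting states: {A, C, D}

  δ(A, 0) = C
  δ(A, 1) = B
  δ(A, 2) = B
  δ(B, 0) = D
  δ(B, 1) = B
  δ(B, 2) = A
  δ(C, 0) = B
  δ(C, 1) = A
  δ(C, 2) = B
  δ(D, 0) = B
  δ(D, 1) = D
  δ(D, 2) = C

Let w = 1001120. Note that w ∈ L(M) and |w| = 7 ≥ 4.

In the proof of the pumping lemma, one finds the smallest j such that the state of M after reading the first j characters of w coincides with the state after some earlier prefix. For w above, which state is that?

B

Run of M on w = 1 0 0 1 1 2 0:
  step 0: A  (start)
  step 1: B  (read 1: A→B)
  step 2: D  (read 0: B→D)
  step 3: B  (read 0: D→B)   ← first repeat (B seen earlier)
  step 4: B  (read 1: B→B)
  step 5: B  (read 1: B→B)
  step 6: A  (read 2: B→A)
  step 7: C  (read 0: A→C)

The earliest repeat is at step j = 3: M is in B, which it already visited at step i = 1.
With |Q| = 4, pigeonhole forces a state repeat no later than step 4; the substring read between the first and second visits to that state can be pumped.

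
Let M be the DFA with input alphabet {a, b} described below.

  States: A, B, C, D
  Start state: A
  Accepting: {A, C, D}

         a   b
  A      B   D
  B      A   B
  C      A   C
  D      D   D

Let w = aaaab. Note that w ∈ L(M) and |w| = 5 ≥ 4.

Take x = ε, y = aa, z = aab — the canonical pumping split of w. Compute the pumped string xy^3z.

xy^3z = ε·aa·aa·aa·aab = aaaaaaaab.
Reading y = aa takes M from A back to A, so after x·y·y·y the machine is still in A, and z then leads to the accepting state D. Hence aaaaaaaab ∈ L(M).

aaaaaaaab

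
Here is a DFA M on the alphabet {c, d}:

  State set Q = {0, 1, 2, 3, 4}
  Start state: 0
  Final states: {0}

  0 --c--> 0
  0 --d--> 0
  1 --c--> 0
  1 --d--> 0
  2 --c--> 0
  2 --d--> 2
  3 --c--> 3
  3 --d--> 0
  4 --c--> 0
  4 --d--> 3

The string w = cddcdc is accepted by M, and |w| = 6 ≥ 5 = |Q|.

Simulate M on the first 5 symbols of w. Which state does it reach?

State sequence: 0 -c-> 0 -d-> 0 -d-> 0 -c-> 0 -d-> 0

After reading 5 characters, M is in state 0.

0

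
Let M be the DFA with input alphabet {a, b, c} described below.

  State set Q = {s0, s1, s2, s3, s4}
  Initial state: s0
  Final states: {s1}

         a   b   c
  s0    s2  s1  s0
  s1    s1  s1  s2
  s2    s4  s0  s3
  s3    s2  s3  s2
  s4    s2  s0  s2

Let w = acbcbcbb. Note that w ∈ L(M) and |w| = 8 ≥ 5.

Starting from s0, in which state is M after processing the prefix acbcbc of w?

State sequence: s0 -a-> s2 -c-> s3 -b-> s3 -c-> s2 -b-> s0 -c-> s0

After reading 6 characters, M is in state s0.

s0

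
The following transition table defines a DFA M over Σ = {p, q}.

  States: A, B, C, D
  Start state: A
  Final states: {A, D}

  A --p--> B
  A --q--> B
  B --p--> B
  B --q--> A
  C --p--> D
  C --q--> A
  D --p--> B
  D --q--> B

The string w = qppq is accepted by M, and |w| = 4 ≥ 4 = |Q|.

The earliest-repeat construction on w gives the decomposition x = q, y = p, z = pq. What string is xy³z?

xy^3z = q·p·p·p·pq = qppppq.
Reading y = p takes M from B back to B, so after x·y·y·y the machine is still in B, and z then leads to the accepting state A. Hence qppppq ∈ L(M).

qppppq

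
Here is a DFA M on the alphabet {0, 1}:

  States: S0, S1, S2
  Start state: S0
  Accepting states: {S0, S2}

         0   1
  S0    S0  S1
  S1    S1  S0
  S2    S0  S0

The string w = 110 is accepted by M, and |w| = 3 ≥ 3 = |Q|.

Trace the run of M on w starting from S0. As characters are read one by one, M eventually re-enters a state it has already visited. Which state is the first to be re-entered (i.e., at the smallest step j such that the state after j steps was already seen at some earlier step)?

S0

Run of M on w = 1 1 0:
  step 0: S0  (start)
  step 1: S1  (read 1: S0→S1)
  step 2: S0  (read 1: S1→S0)   ← first repeat (S0 seen earlier)
  step 3: S0  (read 0: S0→S0)

The earliest repeat is at step j = 2: M is in S0, which it already visited at step i = 0.
Pumping length from the standard proof: p = 3 (the number of states). The repeated state found above gives |xy| = j ≤ 3 and |y| = j − i ≥ 1.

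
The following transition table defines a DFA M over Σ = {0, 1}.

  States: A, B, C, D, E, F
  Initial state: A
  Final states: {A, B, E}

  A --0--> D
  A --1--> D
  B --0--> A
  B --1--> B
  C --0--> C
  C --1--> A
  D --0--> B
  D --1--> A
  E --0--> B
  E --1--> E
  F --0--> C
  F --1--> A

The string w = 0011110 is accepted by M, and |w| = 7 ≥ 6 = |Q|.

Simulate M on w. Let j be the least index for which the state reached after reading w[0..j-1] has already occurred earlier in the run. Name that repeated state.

B

Run of M on w = 0 0 1 1 1 1 0:
  step 0: A  (start)
  step 1: D  (read 0: A→D)
  step 2: B  (read 0: D→B)
  step 3: B  (read 1: B→B)   ← first repeat (B seen earlier)
  step 4: B  (read 1: B→B)
  step 5: B  (read 1: B→B)
  step 6: B  (read 1: B→B)
  step 7: A  (read 0: B→A)

The earliest repeat is at step j = 3: M is in B, which it already visited at step i = 2.
Pumping length from the standard proof: p = 6 (the number of states). The repeated state found above gives |xy| = j ≤ 6 and |y| = j − i ≥ 1.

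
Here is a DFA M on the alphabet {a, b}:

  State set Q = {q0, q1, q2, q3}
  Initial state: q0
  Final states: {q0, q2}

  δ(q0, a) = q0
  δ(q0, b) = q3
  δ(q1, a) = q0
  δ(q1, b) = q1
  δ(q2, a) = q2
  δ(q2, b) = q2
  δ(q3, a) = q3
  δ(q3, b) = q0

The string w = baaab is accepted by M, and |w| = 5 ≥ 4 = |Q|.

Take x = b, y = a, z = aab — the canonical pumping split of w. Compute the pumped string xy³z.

xy^3z = b·a·a·a·aab = baaaaab.
Reading y = a takes M from q3 back to q3, so after x·y·y·y the machine is still in q3, and z then leads to the accepting state q0. Hence baaaaab ∈ L(M).

baaaaab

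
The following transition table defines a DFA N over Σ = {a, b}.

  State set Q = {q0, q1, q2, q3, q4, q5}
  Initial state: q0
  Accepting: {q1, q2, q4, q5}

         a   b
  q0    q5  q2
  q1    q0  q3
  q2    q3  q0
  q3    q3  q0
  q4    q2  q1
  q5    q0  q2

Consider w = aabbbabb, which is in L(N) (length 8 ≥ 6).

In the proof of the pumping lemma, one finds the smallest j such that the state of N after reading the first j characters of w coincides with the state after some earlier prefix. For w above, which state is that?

q0

State sequence: q0 -a-> q5 -a-> q0 -b-> q2 -b-> q0 -b-> q2 -a-> q3 -b-> q0 -b-> q2
First repeat at step 2: q0 was already visited.

The earliest repeat is at step j = 2: N is in q0, which it already visited at step i = 0.
Since N has 6 states, any run of length ≥ 6 visits 6+1 states, so by pigeonhole some state repeats within the first 6 steps — that repeat gives the pumpable loop.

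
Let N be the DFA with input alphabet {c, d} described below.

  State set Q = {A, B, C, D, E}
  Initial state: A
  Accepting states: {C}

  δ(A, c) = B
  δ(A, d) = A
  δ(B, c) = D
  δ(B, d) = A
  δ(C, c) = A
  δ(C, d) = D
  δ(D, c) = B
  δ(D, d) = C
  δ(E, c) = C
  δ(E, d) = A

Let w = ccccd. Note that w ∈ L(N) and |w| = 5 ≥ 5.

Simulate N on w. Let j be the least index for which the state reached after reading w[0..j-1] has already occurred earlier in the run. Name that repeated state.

B

State sequence: A -c-> B -c-> D -c-> B -c-> D -d-> C
First repeat at step 3: B was already visited.

The earliest repeat is at step j = 3: N is in B, which it already visited at step i = 1.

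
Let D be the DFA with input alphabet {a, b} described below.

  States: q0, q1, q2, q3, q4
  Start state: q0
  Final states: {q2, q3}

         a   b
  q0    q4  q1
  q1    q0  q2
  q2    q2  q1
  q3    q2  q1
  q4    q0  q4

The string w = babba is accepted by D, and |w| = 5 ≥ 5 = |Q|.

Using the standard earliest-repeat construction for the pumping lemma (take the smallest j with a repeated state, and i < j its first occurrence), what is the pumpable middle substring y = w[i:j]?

ba

State sequence: q0 -b-> q1 -a-> q0 -b-> q1 -b-> q2 -a-> q2
First repeat at step 2: q0 was already visited.

So i = 0, j = 2, giving x = w[0:0] = ε, y = w[0:2] = ba, z = w[2:5] = bba.
Check: |xy| = 2 ≤ 5 and |y| = 2 ≥ 1. Reading y takes D from q0 back to q0, so every xyⁱz is accepted.
With |Q| = 5, pigeonhole forces a state repeat no later than step 5; the substring read between the first and second visits to that state can be pumped.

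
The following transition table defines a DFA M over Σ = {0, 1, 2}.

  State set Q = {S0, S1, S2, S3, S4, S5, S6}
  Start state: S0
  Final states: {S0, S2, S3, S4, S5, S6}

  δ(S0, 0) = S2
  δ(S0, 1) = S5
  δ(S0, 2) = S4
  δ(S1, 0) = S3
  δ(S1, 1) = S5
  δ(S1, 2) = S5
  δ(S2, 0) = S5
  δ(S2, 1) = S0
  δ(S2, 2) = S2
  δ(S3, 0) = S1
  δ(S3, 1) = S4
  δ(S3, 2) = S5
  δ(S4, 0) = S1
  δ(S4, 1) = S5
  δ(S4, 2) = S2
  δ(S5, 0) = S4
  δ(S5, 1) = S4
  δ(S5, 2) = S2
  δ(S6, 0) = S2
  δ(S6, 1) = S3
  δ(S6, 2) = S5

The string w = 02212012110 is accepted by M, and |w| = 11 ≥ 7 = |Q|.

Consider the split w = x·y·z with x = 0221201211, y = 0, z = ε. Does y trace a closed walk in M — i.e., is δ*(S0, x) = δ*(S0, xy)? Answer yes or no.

State sequence: S0 -0-> S2 -2-> S2 -2-> S2 -1-> S0 -2-> S4 -0-> S1 -1-> S5 -2-> S2 -1-> S0 -1-> S5 -0-> S4

After x (step 10): S5. After xy (step 11): S4.
They differ (S5 ≠ S4), so y is not a cycle from the state after x; this split is not the one the pumping-lemma construction produces, and pumping y need not keep the string in L(M).

no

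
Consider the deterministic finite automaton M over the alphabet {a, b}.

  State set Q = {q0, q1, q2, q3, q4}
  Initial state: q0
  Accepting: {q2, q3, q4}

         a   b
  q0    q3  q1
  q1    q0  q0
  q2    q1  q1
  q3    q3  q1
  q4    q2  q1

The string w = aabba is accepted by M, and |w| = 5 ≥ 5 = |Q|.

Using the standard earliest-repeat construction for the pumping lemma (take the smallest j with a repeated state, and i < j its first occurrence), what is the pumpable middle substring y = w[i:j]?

State sequence: q0 -a-> q3 -a-> q3 -b-> q1 -b-> q0 -a-> q3
First repeat at step 2: q3 was already visited.

So i = 1, j = 2, giving x = w[0:1] = a, y = w[1:2] = a, z = w[2:5] = bba.
Check: |xy| = 2 ≤ 5 and |y| = 1 ≥ 1. Reading y takes M from q3 back to q3, so every xyⁱz is accepted.

a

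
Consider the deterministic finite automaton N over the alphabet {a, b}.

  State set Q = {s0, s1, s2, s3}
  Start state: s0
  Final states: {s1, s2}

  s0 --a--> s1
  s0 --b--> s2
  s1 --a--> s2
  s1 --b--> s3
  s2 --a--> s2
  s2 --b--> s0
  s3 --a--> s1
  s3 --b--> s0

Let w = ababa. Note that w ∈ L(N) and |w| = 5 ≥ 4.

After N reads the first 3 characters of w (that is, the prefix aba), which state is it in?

s1

State sequence: s0 -a-> s1 -b-> s3 -a-> s1

After reading 3 characters, N is in state s1.
(This kind of state-tracing is the core of the pumping-lemma construction: with 4 states, pigeonhole forces a repeat within the first 4 steps.)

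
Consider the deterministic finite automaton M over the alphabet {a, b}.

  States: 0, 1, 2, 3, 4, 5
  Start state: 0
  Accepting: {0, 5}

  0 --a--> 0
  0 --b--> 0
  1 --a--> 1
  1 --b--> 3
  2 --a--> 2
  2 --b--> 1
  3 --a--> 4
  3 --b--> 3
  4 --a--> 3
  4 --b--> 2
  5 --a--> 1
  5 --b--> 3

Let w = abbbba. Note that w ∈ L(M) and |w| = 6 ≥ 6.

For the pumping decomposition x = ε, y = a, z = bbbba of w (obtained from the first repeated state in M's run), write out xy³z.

aaabbbba

xy^3z = ε·a·a·a·bbbba = aaabbbba.
Reading y = a takes M from 0 back to 0, so after x·y·y·y the machine is still in 0, and z then leads to the accepting state 0. Hence aaabbbba ∈ L(M).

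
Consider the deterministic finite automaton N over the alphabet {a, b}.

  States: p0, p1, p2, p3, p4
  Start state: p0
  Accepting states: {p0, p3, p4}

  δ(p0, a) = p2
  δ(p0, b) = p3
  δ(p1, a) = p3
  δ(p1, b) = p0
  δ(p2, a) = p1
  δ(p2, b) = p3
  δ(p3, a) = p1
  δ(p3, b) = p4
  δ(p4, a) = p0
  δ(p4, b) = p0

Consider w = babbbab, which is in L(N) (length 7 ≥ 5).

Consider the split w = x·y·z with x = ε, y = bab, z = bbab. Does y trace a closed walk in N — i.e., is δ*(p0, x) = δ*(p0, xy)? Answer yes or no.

yes

Run of N on the first 3 characters of w = b a b:
  step 0: p0  (start)
  step 1: p3  (read b: p0→p3)
  step 2: p1  (read a: p3→p1)
  step 3: p0  (read b: p1→p0)

After x (step 0): p0. After xy (step 3): p0.
They match, so y = bab drives N around a cycle from p0 back to itself; pumping y any number of times keeps N in p0 before reading z, and xyⁱz ∈ L(N) for every i ≥ 0.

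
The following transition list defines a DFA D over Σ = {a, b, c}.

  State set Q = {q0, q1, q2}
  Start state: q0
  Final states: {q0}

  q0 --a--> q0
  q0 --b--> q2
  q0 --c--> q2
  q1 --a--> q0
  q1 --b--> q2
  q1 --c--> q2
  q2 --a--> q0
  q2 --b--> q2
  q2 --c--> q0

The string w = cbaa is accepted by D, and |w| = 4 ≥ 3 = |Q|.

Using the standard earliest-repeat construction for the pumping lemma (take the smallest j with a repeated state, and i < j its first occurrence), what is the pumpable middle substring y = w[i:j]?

b

Run of D on w = c b a a:
  step 0: q0  (start)
  step 1: q2  (read c: q0→q2)
  step 2: q2  (read b: q2→q2)   ← first repeat (q2 seen earlier)
  step 3: q0  (read a: q2→q0)
  step 4: q0  (read a: q0→q0)

So i = 1, j = 2, giving x = w[0:1] = c, y = w[1:2] = b, z = w[2:4] = aa.
Check: |xy| = 2 ≤ 3 and |y| = 1 ≥ 1. Reading y takes D from q2 back to q2, so every xyⁱz is accepted.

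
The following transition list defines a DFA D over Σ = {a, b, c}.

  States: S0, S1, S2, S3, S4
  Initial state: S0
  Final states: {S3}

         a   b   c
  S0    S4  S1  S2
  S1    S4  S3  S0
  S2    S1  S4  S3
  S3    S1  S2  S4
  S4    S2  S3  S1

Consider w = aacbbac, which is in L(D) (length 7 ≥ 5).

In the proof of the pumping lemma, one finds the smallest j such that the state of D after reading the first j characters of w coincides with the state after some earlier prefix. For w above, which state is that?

S2

State sequence: S0 -a-> S4 -a-> S2 -c-> S3 -b-> S2 -b-> S4 -a-> S2 -c-> S3
First repeat at step 4: S2 was already visited.

The earliest repeat is at step j = 4: D is in S2, which it already visited at step i = 2.
Pumping length from the standard proof: p = 5 (the number of states). The repeated state found above gives |xy| = j ≤ 5 and |y| = j − i ≥ 1.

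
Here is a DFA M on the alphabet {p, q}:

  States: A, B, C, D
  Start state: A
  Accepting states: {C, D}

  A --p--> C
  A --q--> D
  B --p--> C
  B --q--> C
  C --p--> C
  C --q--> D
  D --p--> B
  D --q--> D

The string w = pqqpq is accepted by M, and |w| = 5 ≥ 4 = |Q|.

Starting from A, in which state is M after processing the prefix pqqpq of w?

C

Run of M on the first 5 characters of w = p q q p q:
  step 0: A  (start)
  step 1: C  (read p: A→C)
  step 2: D  (read q: C→D)
  step 3: D  (read q: D→D)
  step 4: B  (read p: D→B)
  step 5: C  (read q: B→C)

After reading 5 characters, M is in state C.
(This kind of state-tracing is the core of the pumping-lemma construction: with 4 states, pigeonhole forces a repeat within the first 4 steps.)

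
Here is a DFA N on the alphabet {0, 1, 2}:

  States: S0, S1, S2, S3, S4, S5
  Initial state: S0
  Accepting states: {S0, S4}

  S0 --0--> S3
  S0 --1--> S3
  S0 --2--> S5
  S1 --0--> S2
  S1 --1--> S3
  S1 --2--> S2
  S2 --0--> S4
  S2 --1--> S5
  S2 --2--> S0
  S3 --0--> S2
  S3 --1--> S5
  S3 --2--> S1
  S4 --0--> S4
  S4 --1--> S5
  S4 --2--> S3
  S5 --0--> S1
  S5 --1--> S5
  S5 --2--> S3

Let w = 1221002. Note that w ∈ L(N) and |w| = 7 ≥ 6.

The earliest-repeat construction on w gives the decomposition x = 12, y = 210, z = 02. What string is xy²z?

1221021002

xy^2z = 12·210·210·02 = 1221021002.
Reading y = 210 takes N from S1 back to S1, so after x·y·y the machine is still in S1, and z then leads to the accepting state S0. Hence 1221021002 ∈ L(N).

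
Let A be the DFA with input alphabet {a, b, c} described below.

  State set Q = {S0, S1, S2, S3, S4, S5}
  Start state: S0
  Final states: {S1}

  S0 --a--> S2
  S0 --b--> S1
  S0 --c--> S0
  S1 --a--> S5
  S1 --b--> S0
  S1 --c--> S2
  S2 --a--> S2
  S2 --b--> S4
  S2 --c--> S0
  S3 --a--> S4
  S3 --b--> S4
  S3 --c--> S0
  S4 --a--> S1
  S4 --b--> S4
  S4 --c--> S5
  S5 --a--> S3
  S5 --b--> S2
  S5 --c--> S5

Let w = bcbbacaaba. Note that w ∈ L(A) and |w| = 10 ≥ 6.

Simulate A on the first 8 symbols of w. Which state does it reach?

S2

State sequence: S0 -b-> S1 -c-> S2 -b-> S4 -b-> S4 -a-> S1 -c-> S2 -a-> S2 -a-> S2

After reading 8 characters, A is in state S2.
(This kind of state-tracing is the core of the pumping-lemma construction: with 6 states, pigeonhole forces a repeat within the first 6 steps.)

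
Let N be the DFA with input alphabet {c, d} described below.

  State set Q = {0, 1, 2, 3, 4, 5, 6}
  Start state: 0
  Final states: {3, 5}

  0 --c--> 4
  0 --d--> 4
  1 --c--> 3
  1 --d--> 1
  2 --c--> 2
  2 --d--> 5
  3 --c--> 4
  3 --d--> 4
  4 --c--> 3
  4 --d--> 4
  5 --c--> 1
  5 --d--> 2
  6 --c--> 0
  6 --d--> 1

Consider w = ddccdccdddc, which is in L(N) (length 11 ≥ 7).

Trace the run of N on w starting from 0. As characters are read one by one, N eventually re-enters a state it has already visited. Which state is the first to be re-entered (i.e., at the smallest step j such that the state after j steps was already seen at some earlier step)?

4

Run of N on w = d d c c d c c d d d c:
  step 0: 0  (start)
  step 1: 4  (read d: 0→4)
  step 2: 4  (read d: 4→4)   ← first repeat (4 seen earlier)
  step 3: 3  (read c: 4→3)
  step 4: 4  (read c: 3→4)
  step 5: 4  (read d: 4→4)
  step 6: 3  (read c: 4→3)
  step 7: 4  (read c: 3→4)
  step 8: 4  (read d: 4→4)
  step 9: 4  (read d: 4→4)
  step 10: 4  (read d: 4→4)
  step 11: 3  (read c: 4→3)

The earliest repeat is at step j = 2: N is in 4, which it already visited at step i = 1.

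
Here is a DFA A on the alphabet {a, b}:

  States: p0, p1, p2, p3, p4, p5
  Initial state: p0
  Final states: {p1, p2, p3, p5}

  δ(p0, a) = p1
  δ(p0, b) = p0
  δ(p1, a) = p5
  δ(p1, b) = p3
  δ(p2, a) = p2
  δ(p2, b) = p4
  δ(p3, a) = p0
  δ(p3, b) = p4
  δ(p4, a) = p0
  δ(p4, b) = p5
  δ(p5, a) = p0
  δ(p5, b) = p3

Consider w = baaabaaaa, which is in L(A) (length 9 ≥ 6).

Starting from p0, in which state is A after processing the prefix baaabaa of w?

p5

Run of A on the first 7 characters of w = b a a a b a a:
  step 0: p0  (start)
  step 1: p0  (read b: p0→p0)
  step 2: p1  (read a: p0→p1)
  step 3: p5  (read a: p1→p5)
  step 4: p0  (read a: p5→p0)
  step 5: p0  (read b: p0→p0)
  step 6: p1  (read a: p0→p1)
  step 7: p5  (read a: p1→p5)

After reading 7 characters, A is in state p5.
(This kind of state-tracing is the core of the pumping-lemma construction: with 6 states, pigeonhole forces a repeat within the first 6 steps.)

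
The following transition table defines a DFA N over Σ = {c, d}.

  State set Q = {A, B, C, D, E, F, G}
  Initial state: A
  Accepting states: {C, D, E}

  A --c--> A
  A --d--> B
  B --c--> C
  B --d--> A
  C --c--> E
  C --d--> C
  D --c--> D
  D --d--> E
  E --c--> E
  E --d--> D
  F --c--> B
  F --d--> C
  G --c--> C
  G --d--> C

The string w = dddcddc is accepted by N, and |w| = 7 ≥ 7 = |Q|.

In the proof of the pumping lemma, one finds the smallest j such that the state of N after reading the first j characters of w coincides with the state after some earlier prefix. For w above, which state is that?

Run of N on w = d d d c d d c:
  step 0: A  (start)
  step 1: B  (read d: A→B)
  step 2: A  (read d: B→A)   ← first repeat (A seen earlier)
  step 3: B  (read d: A→B)
  step 4: C  (read c: B→C)
  step 5: C  (read d: C→C)
  step 6: C  (read d: C→C)
  step 7: E  (read c: C→E)

The earliest repeat is at step j = 2: N is in A, which it already visited at step i = 0.
The DFA has 7 states, so the proof of the pumping lemma guarantees a repeated state among the first 7+1 visited; the segment between the two visits is the pumpable y.

A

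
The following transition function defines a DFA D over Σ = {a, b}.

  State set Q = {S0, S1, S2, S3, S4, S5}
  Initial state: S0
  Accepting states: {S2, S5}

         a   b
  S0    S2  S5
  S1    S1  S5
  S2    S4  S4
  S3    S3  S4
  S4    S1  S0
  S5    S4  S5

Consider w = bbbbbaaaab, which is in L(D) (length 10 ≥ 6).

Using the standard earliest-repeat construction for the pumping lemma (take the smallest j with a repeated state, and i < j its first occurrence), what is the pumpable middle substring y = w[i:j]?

b

State sequence: S0 -b-> S5 -b-> S5 -b-> S5 -b-> S5 -b-> S5 -a-> S4 -a-> S1 -a-> S1 -a-> S1 -b-> S5
First repeat at step 2: S5 was already visited.

So i = 1, j = 2, giving x = w[0:1] = b, y = w[1:2] = b, z = w[2:10] = bbbaaaab.
Check: |xy| = 2 ≤ 6 and |y| = 1 ≥ 1. Reading y takes D from S5 back to S5, so every xyⁱz is accepted.
Since D has 6 states, any run of length ≥ 6 visits 6+1 states, so by pigeonhole some state repeats within the first 6 steps — that repeat gives the pumpable loop.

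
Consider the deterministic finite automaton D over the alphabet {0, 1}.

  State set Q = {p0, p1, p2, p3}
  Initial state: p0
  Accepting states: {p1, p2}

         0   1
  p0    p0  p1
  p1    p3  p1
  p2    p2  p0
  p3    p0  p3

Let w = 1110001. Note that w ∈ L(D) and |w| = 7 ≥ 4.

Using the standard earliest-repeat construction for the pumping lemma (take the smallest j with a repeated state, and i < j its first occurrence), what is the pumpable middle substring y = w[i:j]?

Run of D on w = 1 1 1 0 0 0 1:
  step 0: p0  (start)
  step 1: p1  (read 1: p0→p1)
  step 2: p1  (read 1: p1→p1)   ← first repeat (p1 seen earlier)
  step 3: p1  (read 1: p1→p1)
  step 4: p3  (read 0: p1→p3)
  step 5: p0  (read 0: p3→p0)
  step 6: p0  (read 0: p0→p0)
  step 7: p1  (read 1: p0→p1)

So i = 1, j = 2, giving x = w[0:1] = 1, y = w[1:2] = 1, z = w[2:7] = 10001.
Check: |xy| = 2 ≤ 4 and |y| = 1 ≥ 1. Reading y takes D from p1 back to p1, so every xyⁱz is accepted.

1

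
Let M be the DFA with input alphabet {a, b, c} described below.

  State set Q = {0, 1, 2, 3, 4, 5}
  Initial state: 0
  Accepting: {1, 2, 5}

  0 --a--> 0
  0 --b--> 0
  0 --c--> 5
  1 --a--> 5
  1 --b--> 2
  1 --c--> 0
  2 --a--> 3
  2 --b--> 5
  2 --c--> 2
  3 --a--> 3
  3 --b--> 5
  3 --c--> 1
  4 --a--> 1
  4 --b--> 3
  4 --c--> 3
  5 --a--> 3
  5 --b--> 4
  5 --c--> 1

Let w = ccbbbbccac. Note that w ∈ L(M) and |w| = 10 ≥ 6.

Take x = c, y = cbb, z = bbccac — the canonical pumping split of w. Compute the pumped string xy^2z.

ccbbcbbbbccac

xy^2z = c·cbb·cbb·bbccac = ccbbcbbbbccac.
Reading y = cbb takes M from 5 back to 5, so after x·y·y the machine is still in 5, and z then leads to the accepting state 5. Hence ccbbcbbbbccac ∈ L(M).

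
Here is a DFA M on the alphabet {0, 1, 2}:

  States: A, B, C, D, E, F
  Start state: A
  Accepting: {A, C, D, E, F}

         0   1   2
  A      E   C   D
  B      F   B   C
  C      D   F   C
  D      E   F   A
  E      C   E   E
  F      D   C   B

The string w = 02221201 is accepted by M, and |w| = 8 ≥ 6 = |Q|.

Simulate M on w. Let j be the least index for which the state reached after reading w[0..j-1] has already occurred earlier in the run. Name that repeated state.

E

Run of M on w = 0 2 2 2 1 2 0 1:
  step 0: A  (start)
  step 1: E  (read 0: A→E)
  step 2: E  (read 2: E→E)   ← first repeat (E seen earlier)
  step 3: E  (read 2: E→E)
  step 4: E  (read 2: E→E)
  step 5: E  (read 1: E→E)
  step 6: E  (read 2: E→E)
  step 7: C  (read 0: E→C)
  step 8: F  (read 1: C→F)

The earliest repeat is at step j = 2: M is in E, which it already visited at step i = 1.
With |Q| = 6, pigeonhole forces a state repeat no later than step 6; the substring read between the first and second visits to that state can be pumped.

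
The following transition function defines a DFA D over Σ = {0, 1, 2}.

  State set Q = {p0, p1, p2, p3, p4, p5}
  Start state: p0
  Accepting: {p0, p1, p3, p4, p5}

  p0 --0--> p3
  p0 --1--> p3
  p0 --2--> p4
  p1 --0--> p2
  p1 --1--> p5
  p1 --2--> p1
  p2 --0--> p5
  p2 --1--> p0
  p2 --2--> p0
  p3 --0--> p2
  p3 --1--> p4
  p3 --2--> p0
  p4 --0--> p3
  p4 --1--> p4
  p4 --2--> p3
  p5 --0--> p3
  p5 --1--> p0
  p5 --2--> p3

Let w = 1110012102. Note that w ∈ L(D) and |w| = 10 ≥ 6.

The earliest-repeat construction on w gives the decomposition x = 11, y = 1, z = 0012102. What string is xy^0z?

110012102

xy⁰z = xz = 11·0012102 = 110012102.
Reading y = 1 takes D from p4 back to p4, so after x the machine is still in p4, and z then leads to the accepting state p0. Hence 110012102 ∈ L(D).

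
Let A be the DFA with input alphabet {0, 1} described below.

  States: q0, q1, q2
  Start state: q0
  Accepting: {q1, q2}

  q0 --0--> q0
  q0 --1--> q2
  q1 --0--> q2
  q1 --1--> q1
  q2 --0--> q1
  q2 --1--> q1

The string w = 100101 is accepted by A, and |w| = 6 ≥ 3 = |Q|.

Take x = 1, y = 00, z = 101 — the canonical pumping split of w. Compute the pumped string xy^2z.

xy^2z = 1·00·00·101 = 10000101.
Reading y = 00 takes A from q2 back to q2, so after x·y·y the machine is still in q2, and z then leads to the accepting state q1. Hence 10000101 ∈ L(A).

10000101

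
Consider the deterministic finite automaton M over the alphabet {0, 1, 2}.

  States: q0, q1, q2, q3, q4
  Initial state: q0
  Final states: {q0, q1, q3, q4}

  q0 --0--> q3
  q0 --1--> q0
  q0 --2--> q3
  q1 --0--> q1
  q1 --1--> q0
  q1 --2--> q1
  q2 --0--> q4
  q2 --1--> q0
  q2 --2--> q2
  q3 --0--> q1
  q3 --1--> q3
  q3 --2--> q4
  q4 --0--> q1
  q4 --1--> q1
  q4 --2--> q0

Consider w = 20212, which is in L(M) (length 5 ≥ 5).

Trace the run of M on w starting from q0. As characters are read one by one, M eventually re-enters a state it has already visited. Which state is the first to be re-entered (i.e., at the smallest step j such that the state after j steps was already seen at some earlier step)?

State sequence: q0 -2-> q3 -0-> q1 -2-> q1 -1-> q0 -2-> q3
First repeat at step 3: q1 was already visited.

The earliest repeat is at step j = 3: M is in q1, which it already visited at step i = 2.
Since M has 5 states, any run of length ≥ 5 visits 5+1 states, so by pigeonhole some state repeats within the first 5 steps — that repeat gives the pumpable loop.

q1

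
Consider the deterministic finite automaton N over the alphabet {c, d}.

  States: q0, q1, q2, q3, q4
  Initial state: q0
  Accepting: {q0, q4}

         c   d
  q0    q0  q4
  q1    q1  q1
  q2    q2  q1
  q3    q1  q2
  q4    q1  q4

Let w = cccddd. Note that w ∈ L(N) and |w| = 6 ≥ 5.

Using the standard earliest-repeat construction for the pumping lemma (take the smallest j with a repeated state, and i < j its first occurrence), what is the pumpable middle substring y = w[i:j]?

c

Run of N on w = c c c d d d:
  step 0: q0  (start)
  step 1: q0  (read c: q0→q0)   ← first repeat (q0 seen earlier)
  step 2: q0  (read c: q0→q0)
  step 3: q0  (read c: q0→q0)
  step 4: q4  (read d: q0→q4)
  step 5: q4  (read d: q4→q4)
  step 6: q4  (read d: q4→q4)

So i = 0, j = 1, giving x = w[0:0] = ε, y = w[0:1] = c, z = w[1:6] = ccddd.
Check: |xy| = 1 ≤ 5 and |y| = 1 ≥ 1. Reading y takes N from q0 back to q0, so every xyⁱz is accepted.
The DFA has 5 states, so the proof of the pumping lemma guarantees a repeated state among the first 5+1 visited; the segment between the two visits is the pumpable y.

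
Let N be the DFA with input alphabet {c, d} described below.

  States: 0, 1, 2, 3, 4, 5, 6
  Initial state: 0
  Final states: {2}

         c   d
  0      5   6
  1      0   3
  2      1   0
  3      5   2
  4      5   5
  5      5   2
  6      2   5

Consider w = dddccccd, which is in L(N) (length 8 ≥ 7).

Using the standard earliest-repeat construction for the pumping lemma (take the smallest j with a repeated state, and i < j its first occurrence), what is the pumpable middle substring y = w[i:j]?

State sequence: 0 -d-> 6 -d-> 5 -d-> 2 -c-> 1 -c-> 0 -c-> 5 -c-> 5 -d-> 2
First repeat at step 5: 0 was already visited.

So i = 0, j = 5, giving x = w[0:0] = ε, y = w[0:5] = dddcc, z = w[5:8] = ccd.
Check: |xy| = 5 ≤ 7 and |y| = 5 ≥ 1. Reading y takes N from 0 back to 0, so every xyⁱz is accepted.

dddcc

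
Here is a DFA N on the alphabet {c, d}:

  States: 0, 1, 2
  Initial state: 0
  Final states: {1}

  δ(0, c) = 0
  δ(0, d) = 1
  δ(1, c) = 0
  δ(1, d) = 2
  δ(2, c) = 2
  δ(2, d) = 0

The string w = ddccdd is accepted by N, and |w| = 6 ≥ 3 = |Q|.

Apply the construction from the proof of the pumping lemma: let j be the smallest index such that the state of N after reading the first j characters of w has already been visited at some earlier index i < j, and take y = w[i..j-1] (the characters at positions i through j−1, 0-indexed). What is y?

c

Run of N on w = d d c c d d:
  step 0: 0  (start)
  step 1: 1  (read d: 0→1)
  step 2: 2  (read d: 1→2)
  step 3: 2  (read c: 2→2)   ← first repeat (2 seen earlier)
  step 4: 2  (read c: 2→2)
  step 5: 0  (read d: 2→0)
  step 6: 1  (read d: 0→1)

So i = 2, j = 3, giving x = w[0:2] = dd, y = w[2:3] = c, z = w[3:6] = cdd.
Check: |xy| = 3 ≤ 3 and |y| = 1 ≥ 1. Reading y takes N from 2 back to 2, so every xyⁱz is accepted.
Pumping length from the standard proof: p = 3 (the number of states). The repeated state found above gives |xy| = j ≤ 3 and |y| = j − i ≥ 1.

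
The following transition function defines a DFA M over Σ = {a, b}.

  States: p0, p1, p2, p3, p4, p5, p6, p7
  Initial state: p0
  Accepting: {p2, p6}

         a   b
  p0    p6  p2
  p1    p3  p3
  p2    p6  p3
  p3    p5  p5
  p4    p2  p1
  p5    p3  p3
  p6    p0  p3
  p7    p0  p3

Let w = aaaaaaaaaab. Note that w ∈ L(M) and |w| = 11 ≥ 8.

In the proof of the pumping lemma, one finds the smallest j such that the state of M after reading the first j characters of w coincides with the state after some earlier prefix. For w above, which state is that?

p0

State sequence: p0 -a-> p6 -a-> p0 -a-> p6 -a-> p0 -a-> p6 -a-> p0 -a-> p6 -a-> p0 -a-> p6 -a-> p0 -b-> p2
First repeat at step 2: p0 was already visited.

The earliest repeat is at step j = 2: M is in p0, which it already visited at step i = 0.
Since M has 8 states, any run of length ≥ 8 visits 8+1 states, so by pigeonhole some state repeats within the first 8 steps — that repeat gives the pumpable loop.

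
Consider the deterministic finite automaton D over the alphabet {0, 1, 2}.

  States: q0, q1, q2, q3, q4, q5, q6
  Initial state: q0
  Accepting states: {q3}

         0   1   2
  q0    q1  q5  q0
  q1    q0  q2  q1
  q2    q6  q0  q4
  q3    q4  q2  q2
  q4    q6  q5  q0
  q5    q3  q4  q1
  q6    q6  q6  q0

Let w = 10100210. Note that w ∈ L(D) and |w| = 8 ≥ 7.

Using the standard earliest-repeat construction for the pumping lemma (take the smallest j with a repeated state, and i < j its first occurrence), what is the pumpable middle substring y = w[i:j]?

0

Run of D on w = 1 0 1 0 0 2 1 0:
  step 0: q0  (start)
  step 1: q5  (read 1: q0→q5)
  step 2: q3  (read 0: q5→q3)
  step 3: q2  (read 1: q3→q2)
  step 4: q6  (read 0: q2→q6)
  step 5: q6  (read 0: q6→q6)   ← first repeat (q6 seen earlier)
  step 6: q0  (read 2: q6→q0)
  step 7: q5  (read 1: q0→q5)
  step 8: q3  (read 0: q5→q3)

So i = 4, j = 5, giving x = w[0:4] = 1010, y = w[4:5] = 0, z = w[5:8] = 210.
Check: |xy| = 5 ≤ 7 and |y| = 1 ≥ 1. Reading y takes D from q6 back to q6, so every xyⁱz is accepted.
With |Q| = 7, pigeonhole forces a state repeat no later than step 7; the substring read between the first and second visits to that state can be pumped.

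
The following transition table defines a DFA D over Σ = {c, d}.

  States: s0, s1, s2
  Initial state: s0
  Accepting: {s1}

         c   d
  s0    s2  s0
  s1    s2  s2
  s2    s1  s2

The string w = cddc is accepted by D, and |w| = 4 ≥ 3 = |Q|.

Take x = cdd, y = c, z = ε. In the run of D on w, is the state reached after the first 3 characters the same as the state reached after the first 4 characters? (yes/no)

no

State sequence: s0 -c-> s2 -d-> s2 -d-> s2 -c-> s1

After x (step 3): s2. After xy (step 4): s1.
They differ (s2 ≠ s1), so y is not a cycle from the state after x; this split is not the one the pumping-lemma construction produces, and pumping y need not keep the string in L(D).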